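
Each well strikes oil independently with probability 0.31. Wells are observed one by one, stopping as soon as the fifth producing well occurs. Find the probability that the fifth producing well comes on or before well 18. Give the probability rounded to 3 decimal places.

0.700

Finishing within 18 wells ⇔ at least 5 successes in the first 18. With X ~ Binomial(18, 0.31), P(Y ≤ 18) = 1 − P(X ≤ 4).
  k=0: C(18,0)·0.31^0·0.69^18 = 0.00126
  k=1: C(18,1)·0.31^1·0.69^17 = 0.01016
  k=2: C(18,2)·0.31^2·0.69^16 = 0.03882
  k=3: C(18,3)·0.31^3·0.69^15 = 0.09301
  k=4: C(18,4)·0.31^4·0.69^14 = 0.15670
1 − 0.29994 = 0.70006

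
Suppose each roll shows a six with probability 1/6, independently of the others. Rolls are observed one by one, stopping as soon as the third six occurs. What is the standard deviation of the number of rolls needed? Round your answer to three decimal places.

9.487

Y = total rolls until the third success; negative binomial with r=3, p=0.166667.
SD(Y) = √[r(1−p)/p²] = √(90.00000) = 9.48683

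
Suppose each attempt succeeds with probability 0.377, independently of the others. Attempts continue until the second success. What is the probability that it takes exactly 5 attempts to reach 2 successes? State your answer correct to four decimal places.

Y = trial on which the second success occurs; negative binomial, r=2, p=0.377.
P(Y=5) = C(4,1) · p^2 · (1−p)^3
= 4 · 0.14213 · 0.2418 = 0.137470

0.1375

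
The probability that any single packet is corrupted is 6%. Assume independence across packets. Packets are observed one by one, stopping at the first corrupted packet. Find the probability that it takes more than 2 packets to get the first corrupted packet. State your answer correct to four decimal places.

Y = number of packets to the first success; geometric, p = 0.06.
P(Y > 2) = P(first 2 all fail) = (1−p)^2 = 0.883600

0.8836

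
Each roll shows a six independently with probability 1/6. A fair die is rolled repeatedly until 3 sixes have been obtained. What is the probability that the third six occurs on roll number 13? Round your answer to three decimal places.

Y = trial on which the third success occurs; negative binomial, r=3, p=0.166667.
P(Y=13) = C(12,2) · p^3 · (1−p)^10
= 66 · 0.0046296 · 0.16151 = 0.04935

0.049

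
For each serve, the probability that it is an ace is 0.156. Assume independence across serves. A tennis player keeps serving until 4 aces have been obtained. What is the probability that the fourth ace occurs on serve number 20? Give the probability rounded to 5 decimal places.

0.03805

Y = trial on which the fourth success occurs; negative binomial, r=4, p=0.156.
P(Y=20) = C(19,3) · p^4 · (1−p)^16
= 969 · 0.00059224 · 0.066295 = 0.0380453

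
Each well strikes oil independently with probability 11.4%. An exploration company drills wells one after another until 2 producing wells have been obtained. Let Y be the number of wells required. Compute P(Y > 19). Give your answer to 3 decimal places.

0.345

Needing more than 19 wells ⇔ fewer than 2 successes in the first 19. With X ~ Binomial(19, 0.114), P(Y > 19) = P(X ≤ 1).
  k=0: C(19,0)·0.114^0·0.886^19 = 0.10029
  k=1: C(19,1)·0.114^1·0.886^18 = 0.24517
P(X ≤ 1) = 0.34546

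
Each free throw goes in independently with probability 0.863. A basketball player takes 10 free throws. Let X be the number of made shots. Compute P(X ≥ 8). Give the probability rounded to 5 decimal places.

X ~ Binomial(10, 0.863); P(X ≥ 8) = Σ C(10,k) p^k (1−p)^(10−k) over k:
  k=8: C(10,8)·0.863^8·0.137^2 = 0.2598603
  k=9: C(10,9)·0.863^9·0.137^1 = 0.3637623
  k=10: C(10,10)·0.863^10·0.137^0 = 0.2291437
Total = 0.8527664

0.85277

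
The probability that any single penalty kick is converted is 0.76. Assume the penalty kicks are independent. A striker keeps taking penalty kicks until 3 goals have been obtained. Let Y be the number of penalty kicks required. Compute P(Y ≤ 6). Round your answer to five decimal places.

0.96743

Finishing within 6 penalty kicks ⇔ at least 3 successes in the first 6. With X ~ Binomial(6, 0.76), P(Y ≤ 6) = 1 − P(X ≤ 2).
  k=0: C(6,0)·0.76^0·0.24^6 = 0.0001911
  k=1: C(6,1)·0.76^1·0.24^5 = 0.0036310
  k=2: C(6,2)·0.76^2·0.24^4 = 0.0287451
1 − 0.0325671 = 0.9674329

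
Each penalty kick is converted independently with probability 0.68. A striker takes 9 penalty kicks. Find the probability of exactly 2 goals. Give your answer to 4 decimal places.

X ~ Binomial(n=9, p=0.68).
P(X=2) = C(9,2) · p^2 · (1−p)^7
= 36 · 0.4624 · 0.0003436 = 0.005720

0.0057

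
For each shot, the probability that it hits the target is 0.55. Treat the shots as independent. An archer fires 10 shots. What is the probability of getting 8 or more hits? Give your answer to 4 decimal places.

X ~ Binomial(10, 0.55); P(X ≥ 8) = Σ C(10,k) p^k (1−p)^(10−k) over k:
  k=8: C(10,8)·0.55^8·0.45^2 = 0.076303
  k=9: C(10,9)·0.55^9·0.45^1 = 0.020724
  k=10: C(10,10)·0.55^10·0.45^0 = 0.002533
Total = 0.099560

0.0996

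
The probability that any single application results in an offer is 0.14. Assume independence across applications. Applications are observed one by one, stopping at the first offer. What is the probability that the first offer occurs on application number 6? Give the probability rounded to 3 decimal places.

Geometric (trials to first success), p = 0.14.
P(Y = 6) = (1−p)^5 · p = 0.47043 · 0.14 = 0.06586

0.066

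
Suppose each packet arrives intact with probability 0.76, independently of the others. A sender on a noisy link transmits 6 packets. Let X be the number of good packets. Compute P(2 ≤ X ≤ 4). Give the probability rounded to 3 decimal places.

X ~ Binomial(6, 0.76); P(2 ≤ X ≤ 4) = Σ C(6,k) p^k (1−p)^(6−k) over k:
  k=2: C(6,2)·0.76^2·0.24^4 = 0.02875
  k=3: C(6,3)·0.76^3·0.24^3 = 0.12137
  k=4: C(6,4)·0.76^4·0.24^2 = 0.28825
Total = 0.43836

0.438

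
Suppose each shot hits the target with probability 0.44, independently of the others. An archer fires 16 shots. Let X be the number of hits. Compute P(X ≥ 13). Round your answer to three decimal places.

0.003

X ~ Binomial(16, 0.44); P(X ≥ 13) = Σ C(16,k) p^k (1−p)^(16−k) over k:
  k=13: C(16,13)·0.44^13·0.56^3 = 0.00228
  k=14: C(16,14)·0.44^14·0.56^2 = 0.00038
  k=15: C(16,15)·0.44^15·0.56^1 = 0.00004
  k=16: C(16,16)·0.44^16·0.56^0 = 0.00000
Total = 0.00270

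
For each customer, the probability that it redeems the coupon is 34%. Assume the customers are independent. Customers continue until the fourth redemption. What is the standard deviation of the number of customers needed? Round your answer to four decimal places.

Y = total customers until the fourth success; negative binomial with r=4, p=0.34.
SD(Y) = √[r(1−p)/p²] = √(22.837370) = 4.778846

4.7788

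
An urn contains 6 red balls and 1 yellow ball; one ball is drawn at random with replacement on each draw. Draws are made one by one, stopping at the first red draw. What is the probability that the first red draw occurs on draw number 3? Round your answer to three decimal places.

Geometric (trials to first success), p = 0.857143.
P(Y = 3) = (1−p)^2 · p = 0.020408 · 0.857143 = 0.01749

0.017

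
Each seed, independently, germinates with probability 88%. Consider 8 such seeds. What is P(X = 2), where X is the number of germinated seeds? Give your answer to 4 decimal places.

X ~ Binomial(n=8, p=0.88).
P(X=2) = C(8,2) · p^2 · (1−p)^6
= 28 · 0.7744 · 2.986e-06 = 0.000065

0.0001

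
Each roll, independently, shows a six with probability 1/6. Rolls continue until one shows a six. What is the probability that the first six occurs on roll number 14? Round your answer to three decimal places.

Geometric (trials to first success), p = 0.166667.
P(Y = 14) = (1−p)^13 · p = 0.093464 · 0.166667 = 0.01558

0.016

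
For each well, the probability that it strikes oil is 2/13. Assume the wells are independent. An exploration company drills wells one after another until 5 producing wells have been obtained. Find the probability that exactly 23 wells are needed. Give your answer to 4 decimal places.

0.0312

Y = trial on which the fifth success occurs; negative binomial, r=5, p=0.153846.
P(Y=23) = C(22,4) · p^5 · (1−p)^18
= 7315 · 8.6185e-05 · 0.049441 = 0.031170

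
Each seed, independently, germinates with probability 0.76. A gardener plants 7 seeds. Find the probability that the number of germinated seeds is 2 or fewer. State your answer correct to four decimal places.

0.0107

X ~ Binomial(7, 0.76); P(X ≤ 2) = Σ C(7,k) p^k (1−p)^(7−k) over k:
  k=0: C(7,0)·0.76^0·0.24^7 = 0.000046
  k=1: C(7,1)·0.76^1·0.24^6 = 0.001017
  k=2: C(7,2)·0.76^2·0.24^5 = 0.009658
Total = 0.010721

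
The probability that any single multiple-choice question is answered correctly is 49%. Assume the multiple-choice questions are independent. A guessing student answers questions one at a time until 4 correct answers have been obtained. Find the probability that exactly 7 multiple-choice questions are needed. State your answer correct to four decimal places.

Y = trial on which the fourth success occurs; negative binomial, r=4, p=0.49.
P(Y=7) = C(6,3) · p^4 · (1−p)^3
= 20 · 0.057648 · 0.13265 = 0.152941

0.1529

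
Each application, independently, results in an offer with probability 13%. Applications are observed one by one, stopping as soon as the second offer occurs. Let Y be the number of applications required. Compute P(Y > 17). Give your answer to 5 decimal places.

0.33179

Needing more than 17 applications ⇔ fewer than 2 successes in the first 17. With X ~ Binomial(17, 0.13), P(Y > 17) = P(X ≤ 1).
  k=0: C(17,0)·0.13^0·0.87^17 = 0.0937189
  k=1: C(17,1)·0.13^1·0.87^16 = 0.2380676
P(X ≤ 1) = 0.3317865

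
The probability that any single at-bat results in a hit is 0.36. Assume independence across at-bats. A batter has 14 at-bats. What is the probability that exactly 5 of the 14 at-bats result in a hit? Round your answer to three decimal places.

0.218

X ~ Binomial(n=14, p=0.36).
P(X=5) = C(14,5) · p^5 · (1−p)^9
= 2002 · 0.0060466 · 0.018014 = 0.21807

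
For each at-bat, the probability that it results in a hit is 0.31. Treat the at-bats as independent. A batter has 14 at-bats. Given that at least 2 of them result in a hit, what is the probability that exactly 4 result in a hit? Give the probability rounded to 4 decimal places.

X ~ Binomial(14, 0.31). Want P(X=4 | X≥2) = P(X=4) / P(X≥2).
P(X=4) = C(14,4)·0.31^4·0.69^10 = 0.226137
P(X≥2) = 1 − 0.005545 − 0.034876 = 0.959579
Ratio = 0.226137 / 0.959579 = 0.235663

0.2357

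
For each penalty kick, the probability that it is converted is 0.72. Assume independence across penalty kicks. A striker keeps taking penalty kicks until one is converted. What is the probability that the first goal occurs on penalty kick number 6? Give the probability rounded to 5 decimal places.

Geometric (trials to first success), p = 0.72.
P(Y = 6) = (1−p)^5 · p = 0.001721 · 0.72 = 0.0012391

0.00124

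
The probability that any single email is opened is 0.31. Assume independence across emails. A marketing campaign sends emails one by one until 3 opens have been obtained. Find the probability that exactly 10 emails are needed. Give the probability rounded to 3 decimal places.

0.080

Y = trial on which the third success occurs; negative binomial, r=3, p=0.31.
P(Y=10) = C(9,2) · p^3 · (1−p)^7
= 36 · 0.029791 · 0.074464 = 0.07986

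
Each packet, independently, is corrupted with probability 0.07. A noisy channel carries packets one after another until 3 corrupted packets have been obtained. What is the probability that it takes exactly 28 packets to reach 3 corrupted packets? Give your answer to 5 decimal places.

0.01962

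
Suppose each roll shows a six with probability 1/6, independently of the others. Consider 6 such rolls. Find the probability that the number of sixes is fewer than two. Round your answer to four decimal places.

0.7368

X ~ Binomial(6, 0.166667); P(X ≤ 1) = Σ C(6,k) p^k (1−p)^(6−k) over k:
  k=0: C(6,0)·0.166667^0·0.833333^6 = 0.334898
  k=1: C(6,1)·0.166667^1·0.833333^5 = 0.401878
Total = 0.736776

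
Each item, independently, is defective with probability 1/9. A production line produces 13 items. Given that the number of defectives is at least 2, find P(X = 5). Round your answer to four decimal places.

X ~ Binomial(13, 0.111111). Want P(X=5 | X≥2) = P(X=5) / P(X≥2).
P(X=5) = C(13,5)·0.111111^5·0.888889^8 = 0.008495
P(X≥2) = 1 − 0.216280 − 0.351456 = 0.432264
Ratio = 0.008495 / 0.432264 = 0.019652

0.0197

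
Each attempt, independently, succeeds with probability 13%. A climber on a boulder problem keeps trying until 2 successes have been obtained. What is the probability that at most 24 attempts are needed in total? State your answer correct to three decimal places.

Finishing within 24 attempts ⇔ at least 2 successes in the first 24. With X ~ Binomial(24, 0.13), P(Y ≤ 24) = 1 − P(X ≤ 1).
  k=0: C(24,0)·0.13^0·0.87^24 = 0.03536
  k=1: C(24,1)·0.13^1·0.87^23 = 0.12679
1 − 0.16215 = 0.83785

0.838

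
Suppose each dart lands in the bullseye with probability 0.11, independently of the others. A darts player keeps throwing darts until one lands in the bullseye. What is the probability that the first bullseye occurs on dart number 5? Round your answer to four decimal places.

Geometric (trials to first success), p = 0.11.
P(Y = 5) = (1−p)^4 · p = 0.62742 · 0.11 = 0.069016

0.0690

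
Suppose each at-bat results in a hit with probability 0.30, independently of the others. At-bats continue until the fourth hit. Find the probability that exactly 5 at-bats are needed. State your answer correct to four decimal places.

Y = trial on which the fourth success occurs; negative binomial, r=4, p=0.30.
P(Y=5) = C(4,3) · p^4 · (1−p)^1
= 4 · 0.0081 · 0.7 = 0.022680

0.0227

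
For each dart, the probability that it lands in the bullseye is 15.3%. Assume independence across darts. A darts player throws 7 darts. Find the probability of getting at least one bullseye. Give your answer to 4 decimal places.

P(at least one) = 1 − P(none) = 1 − (1 − 0.153)^7
= 1 − 0.312740 = 0.687260

0.6873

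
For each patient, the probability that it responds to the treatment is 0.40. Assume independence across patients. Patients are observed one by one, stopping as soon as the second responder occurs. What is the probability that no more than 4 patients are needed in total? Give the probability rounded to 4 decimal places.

0.5248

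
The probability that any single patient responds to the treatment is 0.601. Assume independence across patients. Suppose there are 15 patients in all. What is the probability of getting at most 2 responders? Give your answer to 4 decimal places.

X ~ Binomial(15, 0.601); P(X ≤ 2) = Σ C(15,k) p^k (1−p)^(15−k) over k:
  k=0: C(15,0)·0.601^0·0.399^15 = 0.000001
  k=1: C(15,1)·0.601^1·0.399^14 = 0.000023
  k=2: C(15,2)·0.601^2·0.399^13 = 0.000246
Total = 0.000271

0.0003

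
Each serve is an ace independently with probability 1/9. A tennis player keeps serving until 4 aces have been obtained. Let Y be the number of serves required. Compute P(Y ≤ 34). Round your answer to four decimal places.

Finishing within 34 serves ⇔ at least 4 successes in the first 34. With X ~ Binomial(34, 0.111111), P(Y ≤ 34) = 1 − P(X ≤ 3).
  k=0: C(34,0)·0.111111^0·0.888889^34 = 0.018231
  k=1: C(34,1)·0.111111^1·0.888889^33 = 0.077482
  k=2: C(34,2)·0.111111^2·0.888889^32 = 0.159807
  k=3: C(34,3)·0.111111^3·0.888889^31 = 0.213077
1 − 0.468598 = 0.531402

0.5314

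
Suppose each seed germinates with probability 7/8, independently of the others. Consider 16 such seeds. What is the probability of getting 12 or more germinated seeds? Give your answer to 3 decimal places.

X ~ Binomial(16, 0.875); P(X ≥ 12) = Σ C(16,k) p^k (1−p)^(16−k) over k:
  k=12: C(16,12)·0.875^12·0.125^4 = 0.08950
  k=13: C(16,13)·0.875^13·0.125^3 = 0.19276
  k=14: C(16,14)·0.875^14·0.125^2 = 0.28914
  k=15: C(16,15)·0.875^15·0.125^1 = 0.26987
  k=16: C(16,16)·0.875^16·0.125^0 = 0.11807
Total = 0.95934

0.959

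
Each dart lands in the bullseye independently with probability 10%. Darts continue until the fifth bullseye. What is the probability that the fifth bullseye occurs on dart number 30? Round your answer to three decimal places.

Y = trial on which the fifth success occurs; negative binomial, r=5, p=0.10.
P(Y=30) = C(29,4) · p^5 · (1−p)^25
= 23751 · 1e-05 · 0.07179 = 0.01705

0.017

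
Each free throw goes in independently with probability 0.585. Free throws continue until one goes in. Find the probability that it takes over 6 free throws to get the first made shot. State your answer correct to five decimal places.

Y = number of free throws to the first success; geometric, p = 0.585.
P(Y > 6) = P(first 6 all fail) = (1−p)^6 = 0.0051084

0.00511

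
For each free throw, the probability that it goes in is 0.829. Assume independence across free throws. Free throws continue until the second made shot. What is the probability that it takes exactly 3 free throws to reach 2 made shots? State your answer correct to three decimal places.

Y = trial on which the second success occurs; negative binomial, r=2, p=0.829.
P(Y=3) = C(2,1) · p^2 · (1−p)^1
= 2 · 0.68724 · 0.171 = 0.23504

0.235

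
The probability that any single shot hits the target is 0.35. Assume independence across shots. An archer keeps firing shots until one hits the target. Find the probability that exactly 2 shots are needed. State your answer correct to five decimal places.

0.22750

Geometric (trials to first success), p = 0.35.
P(Y = 2) = (1−p)^1 · p = 0.65 · 0.35 = 0.2275000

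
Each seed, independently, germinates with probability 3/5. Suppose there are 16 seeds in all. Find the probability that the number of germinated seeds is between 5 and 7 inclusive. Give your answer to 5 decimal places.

0.13737

X ~ Binomial(16, 0.60); P(5 ≤ X ≤ 7) = Σ C(16,k) p^k (1−p)^(16−k) over k:
  k=5: C(16,5)·0.60^5·0.40^11 = 0.0142462
  k=6: C(16,6)·0.60^6·0.40^10 = 0.0391770
  k=7: C(16,7)·0.60^7·0.40^9 = 0.0839508
Total = 0.1373740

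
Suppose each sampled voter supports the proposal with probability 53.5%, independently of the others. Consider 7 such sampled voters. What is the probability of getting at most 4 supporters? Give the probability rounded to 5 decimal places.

0.71211

X ~ Binomial(7, 0.535); P(X ≤ 4) = Σ C(7,k) p^k (1−p)^(7−k) over k:
  k=0: C(7,0)·0.535^0·0.465^7 = 0.0047008
  k=1: C(7,1)·0.535^1·0.465^6 = 0.0378590
  k=2: C(7,2)·0.535^2·0.465^5 = 0.1306747
  k=3: C(7,3)·0.535^3·0.465^4 = 0.2505770
  k=4: C(7,4)·0.535^4·0.465^3 = 0.2882983
Total = 0.7121098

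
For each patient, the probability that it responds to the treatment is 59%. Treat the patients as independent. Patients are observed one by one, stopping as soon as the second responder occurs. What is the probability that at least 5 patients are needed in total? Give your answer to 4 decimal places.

0.1909

Needing more than 4 patients ⇔ fewer than 2 successes in the first 4. With X ~ Binomial(4, 0.59), P(Y > 4) = P(X ≤ 1).
  k=0: C(4,0)·0.59^0·0.41^4 = 0.028258
  k=1: C(4,1)·0.59^1·0.41^3 = 0.162654
P(X ≤ 1) = 0.190911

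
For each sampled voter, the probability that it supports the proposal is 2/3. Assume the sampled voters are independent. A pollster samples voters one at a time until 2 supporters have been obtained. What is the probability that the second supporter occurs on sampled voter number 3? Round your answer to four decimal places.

0.2963

Y = trial on which the second success occurs; negative binomial, r=2, p=0.666667.
P(Y=3) = C(2,1) · p^2 · (1−p)^1
= 2 · 0.44444 · 0.33333 = 0.296296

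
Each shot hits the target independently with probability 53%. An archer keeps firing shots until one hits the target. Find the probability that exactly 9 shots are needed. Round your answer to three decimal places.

0.001

Geometric (trials to first success), p = 0.53.
P(Y = 9) = (1−p)^8 · p = 0.0023811 · 0.53 = 0.00126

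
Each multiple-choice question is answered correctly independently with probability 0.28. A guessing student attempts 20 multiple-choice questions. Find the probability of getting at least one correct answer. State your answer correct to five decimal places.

0.99860

P(at least one) = 1 − P(none) = 1 − (1 − 0.28)^20
= 1 − 0.0014017 = 0.9985983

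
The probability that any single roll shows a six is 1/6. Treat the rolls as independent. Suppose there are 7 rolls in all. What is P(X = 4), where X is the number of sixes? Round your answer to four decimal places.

X ~ Binomial(n=7, p=0.166667).
P(X=4) = C(7,4) · p^4 · (1−p)^3
= 35 · 0.0007716 · 0.5787 = 0.015629

0.0156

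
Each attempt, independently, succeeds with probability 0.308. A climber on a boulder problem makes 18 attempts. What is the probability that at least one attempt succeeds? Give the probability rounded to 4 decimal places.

0.9987

P(at least one) = 1 − P(none) = 1 − (1 − 0.308)^18
= 1 − 0.001324 = 0.998676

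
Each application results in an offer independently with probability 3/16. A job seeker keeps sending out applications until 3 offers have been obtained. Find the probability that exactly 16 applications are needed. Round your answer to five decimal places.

0.04655

Y = trial on which the third success occurs; negative binomial, r=3, p=0.1875.
P(Y=16) = C(15,2) · p^3 · (1−p)^13
= 105 · 0.0065918 · 0.067252 = 0.0465476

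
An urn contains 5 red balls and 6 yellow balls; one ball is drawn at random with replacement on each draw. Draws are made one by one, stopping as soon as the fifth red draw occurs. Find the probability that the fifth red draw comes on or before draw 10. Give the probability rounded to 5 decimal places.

Finishing within 10 draws ⇔ at least 5 successes in the first 10. With X ~ Binomial(10, 0.454545), P(Y ≤ 10) = 1 − P(X ≤ 4).
  k=0: C(10,0)·0.454545^0·0.545455^10 = 0.0023312
  k=1: C(10,1)·0.454545^1·0.545455^9 = 0.0194269
  k=2: C(10,2)·0.454545^2·0.545455^8 = 0.0728510
  k=3: C(10,3)·0.454545^3·0.545455^7 = 0.1618912
  k=4: C(10,4)·0.454545^4·0.545455^6 = 0.2360913
1 − 0.4925917 = 0.5074083

0.50741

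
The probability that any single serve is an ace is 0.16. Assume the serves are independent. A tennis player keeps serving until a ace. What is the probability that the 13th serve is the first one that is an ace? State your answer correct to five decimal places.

0.01975

Geometric (trials to first success), p = 0.16.
P(Y = 13) = (1−p)^12 · p = 0.12341 · 0.16 = 0.0197456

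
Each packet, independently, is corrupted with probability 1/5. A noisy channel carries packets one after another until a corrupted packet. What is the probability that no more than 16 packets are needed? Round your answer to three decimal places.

Y = number of packets to the first success; geometric, p = 0.20.
P(Y ≤ 16) = 1 − (1−p)^16 = 1 − 0.02815 = 0.97185

0.972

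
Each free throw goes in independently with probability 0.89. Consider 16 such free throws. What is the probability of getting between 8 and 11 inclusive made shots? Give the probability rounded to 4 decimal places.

0.0248

X ~ Binomial(16, 0.89); P(8 ≤ X ≤ 11) = Σ C(16,k) p^k (1−p)^(16−k) over k:
  k=8: C(16,8)·0.89^8·0.11^8 = 0.000109
  k=9: C(16,9)·0.89^9·0.11^7 = 0.000781
  k=10: C(16,10)·0.89^10·0.11^6 = 0.004424
  k=11: C(16,11)·0.89^11·0.11^5 = 0.019523
Total = 0.024836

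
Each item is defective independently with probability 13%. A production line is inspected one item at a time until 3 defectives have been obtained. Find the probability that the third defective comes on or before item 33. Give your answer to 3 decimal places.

0.821

Finishing within 33 items ⇔ at least 3 successes in the first 33. With X ~ Binomial(33, 0.13), P(Y ≤ 33) = 1 − P(X ≤ 2).
  k=0: C(33,0)·0.13^0·0.87^33 = 0.01010
  k=1: C(33,1)·0.13^1·0.87^32 = 0.04978
  k=2: C(33,2)·0.13^2·0.87^31 = 0.11902
1 − 0.17890 = 0.82110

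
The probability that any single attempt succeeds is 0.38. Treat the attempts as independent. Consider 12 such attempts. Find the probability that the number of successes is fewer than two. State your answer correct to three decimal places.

0.027

X ~ Binomial(12, 0.38); P(X ≤ 1) = Σ C(12,k) p^k (1−p)^(12−k) over k:
  k=0: C(12,0)·0.38^0·0.62^12 = 0.00323
  k=1: C(12,1)·0.38^1·0.62^11 = 0.02373
Total = 0.02695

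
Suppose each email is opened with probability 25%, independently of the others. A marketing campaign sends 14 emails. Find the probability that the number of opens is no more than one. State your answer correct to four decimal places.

0.1010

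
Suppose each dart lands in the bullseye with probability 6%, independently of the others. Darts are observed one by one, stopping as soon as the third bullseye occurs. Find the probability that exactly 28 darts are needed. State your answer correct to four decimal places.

Y = trial on which the third success occurs; negative binomial, r=3, p=0.06.
P(Y=28) = C(27,2) · p^3 · (1−p)^25
= 351 · 0.000216 · 0.21291 = 0.016142

0.0161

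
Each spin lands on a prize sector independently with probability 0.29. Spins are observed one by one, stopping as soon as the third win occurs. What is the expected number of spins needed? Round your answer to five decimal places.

Y = total spins until the third success; negative binomial with r=3, p=0.29.
E[Y] = r / p = 3 / 0.29 = 10.3448276

10.34483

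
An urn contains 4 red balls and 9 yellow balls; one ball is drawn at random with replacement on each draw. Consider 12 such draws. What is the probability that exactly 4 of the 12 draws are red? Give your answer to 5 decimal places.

X ~ Binomial(n=12, p=0.307692).
P(X=4) = C(12,4) · p^4 · (1−p)^8
= 495 · 0.0089633 · 0.052771 = 0.2341343

0.23413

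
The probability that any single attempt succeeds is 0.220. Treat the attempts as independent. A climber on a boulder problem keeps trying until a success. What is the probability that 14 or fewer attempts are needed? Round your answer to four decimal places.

Y = number of attempts to the first success; geometric, p = 0.22.
P(Y ≤ 14) = 1 − (1−p)^14 = 1 − 0.030855 = 0.969145

0.9691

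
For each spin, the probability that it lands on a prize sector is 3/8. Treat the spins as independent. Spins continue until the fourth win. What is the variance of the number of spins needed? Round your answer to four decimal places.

17.7778

Y = total spins until the fourth success; negative binomial with r=4, p=0.375.
Var(Y) = r(1−p)/p² = 4·0.625 / 0.375² = 17.777778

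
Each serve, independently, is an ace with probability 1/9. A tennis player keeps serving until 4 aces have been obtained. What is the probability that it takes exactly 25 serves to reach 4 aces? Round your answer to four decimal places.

Y = trial on which the fourth success occurs; negative binomial, r=4, p=0.111111.
P(Y=25) = C(24,3) · p^4 · (1−p)^21
= 2024 · 0.00015242 · 0.084294 = 0.026004

0.0260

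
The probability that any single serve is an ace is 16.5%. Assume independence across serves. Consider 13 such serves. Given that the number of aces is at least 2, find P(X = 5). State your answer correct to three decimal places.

X ~ Binomial(13, 0.165). Want P(X=5 | X≥2) = P(X=5) / P(X≥2).
P(X=5) = C(13,5)·0.165^5·0.835^8 = 0.03720
P(X≥2) = 1 − 0.09592 − 0.24641 = 0.65766
Ratio = 0.03720 / 0.65766 = 0.05656

0.057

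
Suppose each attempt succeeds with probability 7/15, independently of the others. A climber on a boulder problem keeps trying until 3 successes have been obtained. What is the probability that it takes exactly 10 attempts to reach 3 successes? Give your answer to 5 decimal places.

0.04491

Y = trial on which the third success occurs; negative binomial, r=3, p=0.466667.
P(Y=10) = C(9,2) · p^3 · (1−p)^7
= 36 · 0.10163 · 0.012274 = 0.0449070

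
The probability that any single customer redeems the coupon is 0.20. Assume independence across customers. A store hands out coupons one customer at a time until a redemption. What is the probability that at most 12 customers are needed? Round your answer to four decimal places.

Y = number of customers to the first success; geometric, p = 0.20.
P(Y ≤ 12) = 1 − (1−p)^12 = 1 − 0.068719 = 0.931281

0.9313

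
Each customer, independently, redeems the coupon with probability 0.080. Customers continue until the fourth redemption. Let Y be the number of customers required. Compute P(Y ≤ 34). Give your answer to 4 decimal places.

Finishing within 34 customers ⇔ at least 4 successes in the first 34. With X ~ Binomial(34, 0.08), P(Y ≤ 34) = 1 − P(X ≤ 3).
  k=0: C(34,0)·0.08^0·0.92^34 = 0.058720
  k=1: C(34,1)·0.08^1·0.92^33 = 0.173607
  k=2: C(34,2)·0.08^2·0.92^32 = 0.249088
  k=3: C(34,3)·0.08^3·0.92^31 = 0.231038
1 − 0.712454 = 0.287546

0.2875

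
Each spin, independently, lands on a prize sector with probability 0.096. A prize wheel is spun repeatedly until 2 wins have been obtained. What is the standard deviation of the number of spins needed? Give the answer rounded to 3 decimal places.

Y = total spins until the second success; negative binomial with r=2, p=0.096.
SD(Y) = √[r(1−p)/p²] = √(196.18056) = 14.00645

14.006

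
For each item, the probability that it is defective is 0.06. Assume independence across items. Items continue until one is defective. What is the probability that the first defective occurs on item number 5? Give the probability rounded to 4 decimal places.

0.0468

Geometric (trials to first success), p = 0.06.
P(Y = 5) = (1−p)^4 · p = 0.78075 · 0.06 = 0.046845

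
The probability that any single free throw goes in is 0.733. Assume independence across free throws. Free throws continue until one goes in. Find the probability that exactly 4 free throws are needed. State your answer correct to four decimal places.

Geometric (trials to first success), p = 0.733.
P(Y = 4) = (1−p)^3 · p = 0.019034 · 0.733 = 0.013952

0.0140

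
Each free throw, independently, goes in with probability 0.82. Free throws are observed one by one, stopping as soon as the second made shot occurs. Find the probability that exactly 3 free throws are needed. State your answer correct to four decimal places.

0.2421

Y = trial on which the second success occurs; negative binomial, r=2, p=0.82.
P(Y=3) = C(2,1) · p^2 · (1−p)^1
= 2 · 0.6724 · 0.18 = 0.242064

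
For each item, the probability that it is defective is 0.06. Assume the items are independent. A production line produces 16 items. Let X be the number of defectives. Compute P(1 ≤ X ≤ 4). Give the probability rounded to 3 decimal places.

0.626

X ~ Binomial(16, 0.06); P(1 ≤ X ≤ 4) = Σ C(16,k) p^k (1−p)^(16−k) over k:
  k=1: C(16,1)·0.06^1·0.94^15 = 0.37948
  k=2: C(16,2)·0.06^2·0.94^14 = 0.18167
  k=3: C(16,3)·0.06^3·0.94^13 = 0.05411
  k=4: C(16,4)·0.06^4·0.94^12 = 0.01123
Total = 0.62649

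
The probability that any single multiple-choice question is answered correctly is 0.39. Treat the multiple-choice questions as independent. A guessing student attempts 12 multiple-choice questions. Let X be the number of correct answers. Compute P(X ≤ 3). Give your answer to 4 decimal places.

X ~ Binomial(12, 0.39); P(X ≤ 3) = Σ C(12,k) p^k (1−p)^(12−k) over k:
  k=0: C(12,0)·0.39^0·0.61^12 = 0.002654
  k=1: C(12,1)·0.39^1·0.61^11 = 0.020365
  k=2: C(12,2)·0.39^2·0.61^10 = 0.071610
  k=3: C(12,3)·0.39^3·0.61^9 = 0.152611
Total = 0.247239

0.2472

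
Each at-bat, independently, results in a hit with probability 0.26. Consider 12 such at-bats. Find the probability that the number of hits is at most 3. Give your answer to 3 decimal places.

0.618

X ~ Binomial(12, 0.26); P(X ≤ 3) = Σ C(12,k) p^k (1−p)^(12−k) over k:
  k=0: C(12,0)·0.26^0·0.74^12 = 0.02696
  k=1: C(12,1)·0.26^1·0.74^11 = 0.11369
  k=2: C(12,2)·0.26^2·0.74^10 = 0.21969
  k=3: C(12,3)·0.26^3·0.74^9 = 0.25729
Total = 0.61763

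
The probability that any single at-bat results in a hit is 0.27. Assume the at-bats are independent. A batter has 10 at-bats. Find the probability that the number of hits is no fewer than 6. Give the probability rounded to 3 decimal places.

X ~ Binomial(10, 0.27); P(X ≥ 6) = Σ C(10,k) p^k (1−p)^(10−k) over k:
  k=6: C(10,6)·0.27^6·0.73^4 = 0.02310
  k=7: C(10,7)·0.27^7·0.73^3 = 0.00488
  k=8: C(10,8)·0.27^8·0.73^2 = 0.00068
  k=9: C(10,9)·0.27^9·0.73^1 = 0.00006
  k=10: C(10,10)·0.27^10·0.73^0 = 0.00000
Total = 0.02872

0.029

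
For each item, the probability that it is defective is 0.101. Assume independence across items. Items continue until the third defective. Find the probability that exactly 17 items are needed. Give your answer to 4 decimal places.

0.0278

Y = trial on which the third success occurs; negative binomial, r=3, p=0.101.
P(Y=17) = C(16,2) · p^3 · (1−p)^14
= 120 · 0.0010303 · 0.22523 = 0.027847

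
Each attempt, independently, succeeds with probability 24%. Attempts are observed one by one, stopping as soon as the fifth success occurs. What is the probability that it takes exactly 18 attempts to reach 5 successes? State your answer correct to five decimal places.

Y = trial on which the fifth success occurs; negative binomial, r=5, p=0.24.
P(Y=18) = C(17,4) · p^5 · (1−p)^13
= 2380 · 0.00079626 · 0.028221 = 0.0534823

0.05348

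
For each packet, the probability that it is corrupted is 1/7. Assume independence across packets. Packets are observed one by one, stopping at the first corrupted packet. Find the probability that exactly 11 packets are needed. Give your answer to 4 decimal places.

0.0306

Geometric (trials to first success), p = 0.142857.
P(Y = 11) = (1−p)^10 · p = 0.21406 · 0.142857 = 0.030580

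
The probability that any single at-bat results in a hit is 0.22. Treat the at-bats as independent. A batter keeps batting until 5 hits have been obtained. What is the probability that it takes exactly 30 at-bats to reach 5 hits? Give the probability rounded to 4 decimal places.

Y = trial on which the fifth success occurs; negative binomial, r=5, p=0.22.
P(Y=30) = C(29,4) · p^5 · (1−p)^25
= 23751 · 0.00051536 · 0.0020062 = 0.024556

0.0246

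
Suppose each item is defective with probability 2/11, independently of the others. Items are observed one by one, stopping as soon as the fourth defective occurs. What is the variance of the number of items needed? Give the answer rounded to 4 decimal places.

Y = total items until the fourth success; negative binomial with r=4, p=0.181818.
Var(Y) = r(1−p)/p² = 4·0.818182 / 0.181818² = 99.000000

99.0000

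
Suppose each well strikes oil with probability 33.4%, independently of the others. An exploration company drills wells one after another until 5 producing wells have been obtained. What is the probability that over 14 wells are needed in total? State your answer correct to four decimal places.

Needing more than 14 wells ⇔ fewer than 5 successes in the first 14. With X ~ Binomial(14, 0.334), P(Y > 14) = P(X ≤ 4).
  k=0: C(14,0)·0.334^0·0.666^14 = 0.003378
  k=1: C(14,1)·0.334^1·0.666^13 = 0.023716
  k=2: C(14,2)·0.334^2·0.666^12 = 0.077308
  k=3: C(14,3)·0.334^3·0.666^11 = 0.155081
  k=4: C(14,4)·0.334^4·0.666^10 = 0.213876
P(X ≤ 4) = 0.473358

0.4734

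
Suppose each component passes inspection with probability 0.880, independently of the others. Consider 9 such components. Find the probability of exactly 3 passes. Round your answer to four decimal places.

X ~ Binomial(n=9, p=0.88).
P(X=3) = C(9,3) · p^3 · (1−p)^6
= 84 · 0.68147 · 2.986e-06 = 0.000171

0.0002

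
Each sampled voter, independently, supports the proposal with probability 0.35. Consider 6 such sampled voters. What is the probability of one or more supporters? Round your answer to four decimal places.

0.9246

P(at least one) = 1 − P(none) = 1 − (1 − 0.35)^6
= 1 − 0.075419 = 0.924581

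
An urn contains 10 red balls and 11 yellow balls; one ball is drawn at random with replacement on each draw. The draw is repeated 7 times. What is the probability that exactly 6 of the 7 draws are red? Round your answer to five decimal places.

0.04275

X ~ Binomial(n=7, p=0.476190).
P(X=6) = C(7,6) · p^6 · (1−p)^1
= 7 · 0.01166 · 0.52381 = 0.0427519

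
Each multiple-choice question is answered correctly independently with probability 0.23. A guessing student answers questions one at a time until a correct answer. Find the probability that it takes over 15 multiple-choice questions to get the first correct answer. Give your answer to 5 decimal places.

0.01983

Y = number of multiple-choice questions to the first success; geometric, p = 0.23.
P(Y > 15) = P(first 15 all fail) = (1−p)^15 = 0.0198317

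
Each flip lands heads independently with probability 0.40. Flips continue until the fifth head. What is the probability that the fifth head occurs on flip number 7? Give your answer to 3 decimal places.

Y = trial on which the fifth success occurs; negative binomial, r=5, p=0.40.
P(Y=7) = C(6,4) · p^5 · (1−p)^2
= 15 · 0.01024 · 0.36 = 0.05530

0.055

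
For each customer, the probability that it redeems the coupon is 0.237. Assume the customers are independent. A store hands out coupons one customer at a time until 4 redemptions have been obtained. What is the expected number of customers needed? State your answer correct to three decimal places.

Y = total customers until the fourth success; negative binomial with r=4, p=0.237.
E[Y] = r / p = 4 / 0.237 = 16.87764

16.878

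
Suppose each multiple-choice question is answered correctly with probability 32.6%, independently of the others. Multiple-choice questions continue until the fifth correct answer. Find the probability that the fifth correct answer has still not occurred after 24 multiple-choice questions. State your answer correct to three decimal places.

Needing more than 24 multiple-choice questions ⇔ fewer than 5 successes in the first 24. With X ~ Binomial(24, 0.326), P(Y > 24) = P(X ≤ 4).
  k=0: C(24,0)·0.326^0·0.674^24 = 0.00008
  k=1: C(24,1)·0.326^1·0.674^23 = 0.00090
  k=2: C(24,2)·0.326^2·0.674^22 = 0.00499
  k=3: C(24,3)·0.326^3·0.674^21 = 0.01769
  k=4: C(24,4)·0.326^4·0.674^20 = 0.04492
P(X ≤ 4) = 0.06857

0.069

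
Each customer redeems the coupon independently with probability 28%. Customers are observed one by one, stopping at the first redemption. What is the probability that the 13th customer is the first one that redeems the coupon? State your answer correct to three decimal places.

0.005

Geometric (trials to first success), p = 0.28.
P(Y = 13) = (1−p)^12 · p = 0.019408 · 0.28 = 0.00543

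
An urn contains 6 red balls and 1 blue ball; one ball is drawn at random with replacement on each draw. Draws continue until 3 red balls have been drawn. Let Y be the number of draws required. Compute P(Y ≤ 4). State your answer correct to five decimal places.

0.89963

Finishing within 4 draws ⇔ at least 3 successes in the first 4. With X ~ Binomial(4, 0.857143), P(Y ≤ 4) = 1 − P(X ≤ 2).
  k=0: C(4,0)·0.857143^0·0.142857^4 = 0.0004165
  k=1: C(4,1)·0.857143^1·0.142857^3 = 0.0099958
  k=2: C(4,2)·0.857143^2·0.142857^2 = 0.0899625
1 − 0.1003748 = 0.8996252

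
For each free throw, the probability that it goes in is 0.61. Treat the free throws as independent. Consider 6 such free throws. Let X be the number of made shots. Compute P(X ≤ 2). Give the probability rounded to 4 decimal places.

X ~ Binomial(6, 0.61); P(X ≤ 2) = Σ C(6,k) p^k (1−p)^(6−k) over k:
  k=0: C(6,0)·0.61^0·0.39^6 = 0.003519
  k=1: C(6,1)·0.61^1·0.39^5 = 0.033022
  k=2: C(6,2)·0.61^2·0.39^4 = 0.129125
Total = 0.165666

0.1657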